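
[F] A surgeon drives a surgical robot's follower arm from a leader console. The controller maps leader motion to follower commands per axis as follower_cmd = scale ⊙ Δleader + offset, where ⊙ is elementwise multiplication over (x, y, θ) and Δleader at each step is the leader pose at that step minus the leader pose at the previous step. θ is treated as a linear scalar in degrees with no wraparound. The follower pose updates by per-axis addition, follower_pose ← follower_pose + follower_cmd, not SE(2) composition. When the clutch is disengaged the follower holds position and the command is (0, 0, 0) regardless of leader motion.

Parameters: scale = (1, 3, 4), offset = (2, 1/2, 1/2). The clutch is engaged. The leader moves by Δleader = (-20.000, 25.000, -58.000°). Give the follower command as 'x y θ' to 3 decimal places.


-18.000 75.500 -231.500

axis x: 1·-20.000 + 2 = -18.000
axis y: 3·25.000 + 1/2 = 75.500
axis θ: 4·-58.000 + 1/2 = -231.500


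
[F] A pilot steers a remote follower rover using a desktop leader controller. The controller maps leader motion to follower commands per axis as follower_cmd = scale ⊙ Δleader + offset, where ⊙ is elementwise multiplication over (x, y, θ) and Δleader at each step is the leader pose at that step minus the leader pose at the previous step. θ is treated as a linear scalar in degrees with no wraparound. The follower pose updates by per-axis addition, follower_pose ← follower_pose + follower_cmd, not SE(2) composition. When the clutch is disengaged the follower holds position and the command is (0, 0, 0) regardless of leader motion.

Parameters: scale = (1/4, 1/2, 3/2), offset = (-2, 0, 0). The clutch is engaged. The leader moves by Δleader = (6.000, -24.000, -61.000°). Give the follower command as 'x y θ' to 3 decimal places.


-0.500 -12.000 -91.500

axis x: 1/4·6.000 + -2 = -0.500
axis y: 1/2·-24.000 + 0 = -12.000
axis θ: 3/2·-61.000 + 0 = -91.500


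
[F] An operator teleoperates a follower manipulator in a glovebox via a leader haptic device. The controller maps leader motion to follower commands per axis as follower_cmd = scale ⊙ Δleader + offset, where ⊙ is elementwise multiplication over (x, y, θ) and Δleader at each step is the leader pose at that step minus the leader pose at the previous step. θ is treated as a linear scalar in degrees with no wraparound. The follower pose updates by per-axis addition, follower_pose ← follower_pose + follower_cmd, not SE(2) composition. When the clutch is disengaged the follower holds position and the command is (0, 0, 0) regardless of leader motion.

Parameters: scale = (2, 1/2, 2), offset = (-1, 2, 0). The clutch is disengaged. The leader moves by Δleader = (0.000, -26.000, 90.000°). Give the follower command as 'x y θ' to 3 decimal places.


clutch disengaged → follower holds; cmd = (0, 0, 0)

0.000 0.000 0.000


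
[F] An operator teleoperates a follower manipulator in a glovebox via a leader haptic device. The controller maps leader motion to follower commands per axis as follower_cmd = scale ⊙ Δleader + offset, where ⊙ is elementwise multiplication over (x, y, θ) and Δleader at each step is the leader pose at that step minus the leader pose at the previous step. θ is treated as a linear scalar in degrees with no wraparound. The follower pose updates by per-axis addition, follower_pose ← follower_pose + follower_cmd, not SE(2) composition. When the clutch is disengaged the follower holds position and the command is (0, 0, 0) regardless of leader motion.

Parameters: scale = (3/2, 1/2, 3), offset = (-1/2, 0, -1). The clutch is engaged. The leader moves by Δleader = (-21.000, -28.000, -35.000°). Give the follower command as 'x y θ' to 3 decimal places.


-32.000 -14.000 -106.000

axis x: 3/2·-21.000 + -1/2 = -32.000
axis y: 1/2·-28.000 + 0 = -14.000
axis θ: 3·-35.000 + -1 = -106.000


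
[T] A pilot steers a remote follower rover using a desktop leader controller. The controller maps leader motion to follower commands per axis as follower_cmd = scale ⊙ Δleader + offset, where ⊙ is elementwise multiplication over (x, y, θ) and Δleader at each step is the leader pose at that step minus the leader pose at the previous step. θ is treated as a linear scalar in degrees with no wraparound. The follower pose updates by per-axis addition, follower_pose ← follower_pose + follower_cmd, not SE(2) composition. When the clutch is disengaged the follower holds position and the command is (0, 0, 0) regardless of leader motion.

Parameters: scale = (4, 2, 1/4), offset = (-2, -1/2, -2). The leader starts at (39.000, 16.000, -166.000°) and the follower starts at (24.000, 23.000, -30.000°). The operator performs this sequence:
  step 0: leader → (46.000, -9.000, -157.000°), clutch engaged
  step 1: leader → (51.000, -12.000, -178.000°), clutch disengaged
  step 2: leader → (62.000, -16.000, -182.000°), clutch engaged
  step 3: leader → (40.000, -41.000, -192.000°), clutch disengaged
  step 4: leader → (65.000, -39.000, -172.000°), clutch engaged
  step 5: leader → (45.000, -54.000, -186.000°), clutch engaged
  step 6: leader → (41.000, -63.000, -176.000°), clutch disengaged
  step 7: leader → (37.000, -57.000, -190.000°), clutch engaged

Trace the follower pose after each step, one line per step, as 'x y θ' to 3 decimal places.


50.000 -27.500 -29.750
50.000 -27.500 -29.750
92.000 -36.000 -32.750
92.000 -36.000 -32.750
190.000 -32.500 -29.750
108.000 -63.000 -35.250
108.000 -63.000 -35.250
90.000 -51.500 -40.750

step 0: Δleader=(7.000, -25.000, 9.000°), engaged; cmd=(26.000, -50.500, 0.250°) → follower=(50.000, -27.500, -29.750°)
step 1: Δleader=(5.000, -3.000, -21.000°), disengaged; cmd=(0,0,0) → follower holds at (50.000, -27.500, -29.750°)
step 2: Δleader=(11.000, -4.000, -4.000°), engaged; cmd=(42.000, -8.500, -3.000°) → follower=(92.000, -36.000, -32.750°)
step 3: Δleader=(-22.000, -25.000, -10.000°), disengaged; cmd=(0,0,0) → follower holds at (92.000, -36.000, -32.750°)
step 4: Δleader=(25.000, 2.000, 20.000°), engaged; cmd=(98.000, 3.500, 3.000°) → follower=(190.000, -32.500, -29.750°)
step 5: Δleader=(-20.000, -15.000, -14.000°), engaged; cmd=(-82.000, -30.500, -5.500°) → follower=(108.000, -63.000, -35.250°)
step 6: Δleader=(-4.000, -9.000, 10.000°), disengaged; cmd=(0,0,0) → follower holds at (108.000, -63.000, -35.250°)
step 7: Δleader=(-4.000, 6.000, -14.000°), engaged; cmd=(-18.000, 11.500, -5.500°) → follower=(90.000, -51.500, -40.750°)


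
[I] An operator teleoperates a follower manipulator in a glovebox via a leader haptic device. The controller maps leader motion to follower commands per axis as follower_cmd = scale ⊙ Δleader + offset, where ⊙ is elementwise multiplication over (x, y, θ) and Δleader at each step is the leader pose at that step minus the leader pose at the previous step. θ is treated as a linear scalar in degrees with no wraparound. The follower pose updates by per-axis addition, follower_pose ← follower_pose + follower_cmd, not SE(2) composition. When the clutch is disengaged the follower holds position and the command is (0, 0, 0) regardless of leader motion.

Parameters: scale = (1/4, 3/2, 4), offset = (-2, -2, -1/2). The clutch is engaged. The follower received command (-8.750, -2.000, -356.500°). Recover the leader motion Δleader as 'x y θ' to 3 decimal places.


-27.000 0.000 -89.000

axis x: (-8.750 − -2) / (1/4) = -27.000
axis y: (-2.000 − -2) / (3/2) = 0.000
axis θ: (-356.500 − -1/2) / (4) = -89.000


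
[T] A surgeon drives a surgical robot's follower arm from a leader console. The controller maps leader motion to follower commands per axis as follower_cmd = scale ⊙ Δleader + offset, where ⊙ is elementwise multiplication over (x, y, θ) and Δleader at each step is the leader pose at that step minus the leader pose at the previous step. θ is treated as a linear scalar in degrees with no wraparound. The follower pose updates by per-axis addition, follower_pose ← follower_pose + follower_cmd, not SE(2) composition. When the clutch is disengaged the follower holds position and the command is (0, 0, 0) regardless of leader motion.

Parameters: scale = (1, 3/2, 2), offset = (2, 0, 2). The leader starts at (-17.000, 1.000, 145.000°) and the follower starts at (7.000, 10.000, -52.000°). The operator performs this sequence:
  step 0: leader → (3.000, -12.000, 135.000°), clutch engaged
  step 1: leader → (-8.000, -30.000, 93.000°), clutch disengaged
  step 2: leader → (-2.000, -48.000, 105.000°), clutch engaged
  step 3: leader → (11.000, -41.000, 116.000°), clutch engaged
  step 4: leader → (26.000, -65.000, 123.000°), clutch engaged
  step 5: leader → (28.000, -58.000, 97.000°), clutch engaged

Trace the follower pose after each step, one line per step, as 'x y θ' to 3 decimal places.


step 0: Δleader=(20.000, -13.000, -10.000°), engaged; cmd=(22.000, -19.500, -18.000°) → follower=(29.000, -9.500, -70.000°)
step 1: Δleader=(-11.000, -18.000, -42.000°), disengaged; cmd=(0,0,0) → follower holds at (29.000, -9.500, -70.000°)
step 2: Δleader=(6.000, -18.000, 12.000°), engaged; cmd=(8.000, -27.000, 26.000°) → follower=(37.000, -36.500, -44.000°)
step 3: Δleader=(13.000, 7.000, 11.000°), engaged; cmd=(15.000, 10.500, 24.000°) → follower=(52.000, -26.000, -20.000°)
step 4: Δleader=(15.000, -24.000, 7.000°), engaged; cmd=(17.000, -36.000, 16.000°) → follower=(69.000, -62.000, -4.000°)
step 5: Δleader=(2.000, 7.000, -26.000°), engaged; cmd=(4.000, 10.500, -50.000°) → follower=(73.000, -51.500, -54.000°)

29.000 -9.500 -70.000
29.000 -9.500 -70.000
37.000 -36.500 -44.000
52.000 -26.000 -20.000
69.000 -62.000 -4.000
73.000 -51.500 -54.000


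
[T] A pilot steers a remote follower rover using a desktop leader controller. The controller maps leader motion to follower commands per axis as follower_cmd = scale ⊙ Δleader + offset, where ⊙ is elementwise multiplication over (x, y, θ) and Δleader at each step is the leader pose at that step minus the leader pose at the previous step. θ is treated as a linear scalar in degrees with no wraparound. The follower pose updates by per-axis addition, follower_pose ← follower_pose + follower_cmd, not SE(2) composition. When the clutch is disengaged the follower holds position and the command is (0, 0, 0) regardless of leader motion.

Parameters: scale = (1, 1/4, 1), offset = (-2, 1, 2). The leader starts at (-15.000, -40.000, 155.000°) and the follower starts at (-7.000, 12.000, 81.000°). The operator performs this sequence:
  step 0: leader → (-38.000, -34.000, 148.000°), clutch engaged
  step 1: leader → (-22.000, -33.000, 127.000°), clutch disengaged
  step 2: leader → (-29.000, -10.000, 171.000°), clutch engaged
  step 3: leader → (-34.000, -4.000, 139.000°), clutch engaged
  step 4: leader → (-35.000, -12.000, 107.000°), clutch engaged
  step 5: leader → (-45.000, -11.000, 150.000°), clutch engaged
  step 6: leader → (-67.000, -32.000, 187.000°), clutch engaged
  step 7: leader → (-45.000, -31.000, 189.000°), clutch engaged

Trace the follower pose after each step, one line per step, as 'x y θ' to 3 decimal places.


-32.000 14.500 76.000
-32.000 14.500 76.000
-41.000 21.250 122.000
-48.000 23.750 92.000
-51.000 22.750 62.000
-63.000 24.000 107.000
-87.000 19.750 146.000
-67.000 21.000 150.000

step 0: Δleader=(-23.000, 6.000, -7.000°), engaged; cmd=(-25.000, 2.500, -5.000°) → follower=(-32.000, 14.500, 76.000°)
step 1: Δleader=(16.000, 1.000, -21.000°), disengaged; cmd=(0,0,0) → follower holds at (-32.000, 14.500, 76.000°)
step 2: Δleader=(-7.000, 23.000, 44.000°), engaged; cmd=(-9.000, 6.750, 46.000°) → follower=(-41.000, 21.250, 122.000°)
step 3: Δleader=(-5.000, 6.000, -32.000°), engaged; cmd=(-7.000, 2.500, -30.000°) → follower=(-48.000, 23.750, 92.000°)
step 4: Δleader=(-1.000, -8.000, -32.000°), engaged; cmd=(-3.000, -1.000, -30.000°) → follower=(-51.000, 22.750, 62.000°)
step 5: Δleader=(-10.000, 1.000, 43.000°), engaged; cmd=(-12.000, 1.250, 45.000°) → follower=(-63.000, 24.000, 107.000°)
step 6: Δleader=(-22.000, -21.000, 37.000°), engaged; cmd=(-24.000, -4.250, 39.000°) → follower=(-87.000, 19.750, 146.000°)
step 7: Δleader=(22.000, 1.000, 2.000°), engaged; cmd=(20.000, 1.250, 4.000°) → follower=(-67.000, 21.000, 150.000°)


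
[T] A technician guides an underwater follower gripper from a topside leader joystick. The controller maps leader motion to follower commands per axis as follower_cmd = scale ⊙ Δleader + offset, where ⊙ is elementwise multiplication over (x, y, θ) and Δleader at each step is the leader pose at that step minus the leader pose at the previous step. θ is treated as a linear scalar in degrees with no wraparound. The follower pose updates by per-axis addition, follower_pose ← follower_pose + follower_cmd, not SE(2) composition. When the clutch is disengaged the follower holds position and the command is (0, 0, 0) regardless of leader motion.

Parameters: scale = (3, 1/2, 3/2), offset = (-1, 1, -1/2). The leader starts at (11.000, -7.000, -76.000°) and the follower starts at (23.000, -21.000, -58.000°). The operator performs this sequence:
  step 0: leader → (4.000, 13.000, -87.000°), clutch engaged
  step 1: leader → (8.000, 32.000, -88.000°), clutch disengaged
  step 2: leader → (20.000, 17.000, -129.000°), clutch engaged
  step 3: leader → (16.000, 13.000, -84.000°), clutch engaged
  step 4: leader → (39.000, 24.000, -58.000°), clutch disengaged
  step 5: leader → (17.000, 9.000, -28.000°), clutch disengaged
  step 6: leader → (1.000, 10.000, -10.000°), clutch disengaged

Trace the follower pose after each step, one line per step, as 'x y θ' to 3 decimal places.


step 0: Δleader=(-7.000, 20.000, -11.000°), engaged; cmd=(-22.000, 11.000, -17.000°) → follower=(1.000, -10.000, -75.000°)
step 1: Δleader=(4.000, 19.000, -1.000°), disengaged; cmd=(0,0,0) → follower holds at (1.000, -10.000, -75.000°)
step 2: Δleader=(12.000, -15.000, -41.000°), engaged; cmd=(35.000, -6.500, -62.000°) → follower=(36.000, -16.500, -137.000°)
step 3: Δleader=(-4.000, -4.000, 45.000°), engaged; cmd=(-13.000, -1.000, 67.000°) → follower=(23.000, -17.500, -70.000°)
step 4: Δleader=(23.000, 11.000, 26.000°), disengaged; cmd=(0,0,0) → follower holds at (23.000, -17.500, -70.000°)
step 5: Δleader=(-22.000, -15.000, 30.000°), disengaged; cmd=(0,0,0) → follower holds at (23.000, -17.500, -70.000°)
step 6: Δleader=(-16.000, 1.000, 18.000°), disengaged; cmd=(0,0,0) → follower holds at (23.000, -17.500, -70.000°)

1.000 -10.000 -75.000
1.000 -10.000 -75.000
36.000 -16.500 -137.000
23.000 -17.500 -70.000
23.000 -17.500 -70.000
23.000 -17.500 -70.000
23.000 -17.500 -70.000


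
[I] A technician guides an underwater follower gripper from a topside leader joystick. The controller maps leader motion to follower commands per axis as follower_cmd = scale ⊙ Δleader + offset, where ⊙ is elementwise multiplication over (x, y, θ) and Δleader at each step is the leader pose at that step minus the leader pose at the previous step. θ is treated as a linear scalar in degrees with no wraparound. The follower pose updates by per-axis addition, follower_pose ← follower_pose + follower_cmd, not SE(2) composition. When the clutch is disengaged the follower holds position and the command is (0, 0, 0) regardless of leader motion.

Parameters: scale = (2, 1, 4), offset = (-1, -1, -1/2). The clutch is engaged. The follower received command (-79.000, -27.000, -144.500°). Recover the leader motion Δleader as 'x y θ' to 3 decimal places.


axis x: (-79.000 − -1) / (2) = -39.000
axis y: (-27.000 − -1) / (1) = -26.000
axis θ: (-144.500 − -1/2) / (4) = -36.000

-39.000 -26.000 -36.000


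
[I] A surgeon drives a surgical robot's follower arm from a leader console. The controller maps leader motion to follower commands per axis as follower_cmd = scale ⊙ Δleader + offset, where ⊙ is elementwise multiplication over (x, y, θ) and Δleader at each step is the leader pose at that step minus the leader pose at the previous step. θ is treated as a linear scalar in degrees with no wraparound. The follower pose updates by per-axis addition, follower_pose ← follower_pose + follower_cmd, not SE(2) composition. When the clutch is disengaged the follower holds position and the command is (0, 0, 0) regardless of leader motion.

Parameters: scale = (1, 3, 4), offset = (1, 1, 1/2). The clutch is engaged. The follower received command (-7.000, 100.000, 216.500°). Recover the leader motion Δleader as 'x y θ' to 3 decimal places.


-8.000 33.000 54.000

axis x: (-7.000 − 1) / (1) = -8.000
axis y: (100.000 − 1) / (3) = 33.000
axis θ: (216.500 − 1/2) / (4) = 54.000


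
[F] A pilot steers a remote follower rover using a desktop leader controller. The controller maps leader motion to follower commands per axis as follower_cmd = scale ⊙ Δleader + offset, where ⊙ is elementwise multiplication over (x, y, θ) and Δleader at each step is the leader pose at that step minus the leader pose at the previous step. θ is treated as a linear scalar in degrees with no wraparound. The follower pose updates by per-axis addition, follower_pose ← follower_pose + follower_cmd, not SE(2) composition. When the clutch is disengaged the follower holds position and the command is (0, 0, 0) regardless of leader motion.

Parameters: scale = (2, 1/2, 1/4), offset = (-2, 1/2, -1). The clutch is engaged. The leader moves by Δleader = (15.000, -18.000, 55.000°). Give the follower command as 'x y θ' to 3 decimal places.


28.000 -8.500 12.750

axis x: 2·15.000 + -2 = 28.000
axis y: 1/2·-18.000 + 1/2 = -8.500
axis θ: 1/4·55.000 + -1 = 12.750


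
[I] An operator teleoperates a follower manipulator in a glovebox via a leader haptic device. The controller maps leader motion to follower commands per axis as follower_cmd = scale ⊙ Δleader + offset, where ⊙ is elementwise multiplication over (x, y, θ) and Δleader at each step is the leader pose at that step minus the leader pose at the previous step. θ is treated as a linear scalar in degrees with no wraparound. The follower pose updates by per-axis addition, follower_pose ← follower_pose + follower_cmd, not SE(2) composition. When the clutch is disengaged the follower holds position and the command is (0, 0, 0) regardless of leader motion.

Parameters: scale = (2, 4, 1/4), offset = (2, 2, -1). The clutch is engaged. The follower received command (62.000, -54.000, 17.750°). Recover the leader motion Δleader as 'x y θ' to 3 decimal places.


axis x: (62.000 − 2) / (2) = 30.000
axis y: (-54.000 − 2) / (4) = -14.000
axis θ: (17.750 − -1) / (1/4) = 75.000

30.000 -14.000 75.000


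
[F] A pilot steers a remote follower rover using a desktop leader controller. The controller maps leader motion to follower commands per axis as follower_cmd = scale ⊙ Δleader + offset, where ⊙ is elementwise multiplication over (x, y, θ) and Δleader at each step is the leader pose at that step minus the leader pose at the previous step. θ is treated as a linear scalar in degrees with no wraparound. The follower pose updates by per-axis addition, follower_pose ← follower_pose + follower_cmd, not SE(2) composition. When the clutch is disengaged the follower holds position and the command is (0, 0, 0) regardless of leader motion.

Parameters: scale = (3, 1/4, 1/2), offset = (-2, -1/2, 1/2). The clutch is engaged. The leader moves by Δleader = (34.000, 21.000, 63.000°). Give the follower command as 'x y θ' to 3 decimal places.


axis x: 3·34.000 + -2 = 100.000
axis y: 1/4·21.000 + -1/2 = 4.750
axis θ: 1/2·63.000 + 1/2 = 32.000

100.000 4.750 32.000


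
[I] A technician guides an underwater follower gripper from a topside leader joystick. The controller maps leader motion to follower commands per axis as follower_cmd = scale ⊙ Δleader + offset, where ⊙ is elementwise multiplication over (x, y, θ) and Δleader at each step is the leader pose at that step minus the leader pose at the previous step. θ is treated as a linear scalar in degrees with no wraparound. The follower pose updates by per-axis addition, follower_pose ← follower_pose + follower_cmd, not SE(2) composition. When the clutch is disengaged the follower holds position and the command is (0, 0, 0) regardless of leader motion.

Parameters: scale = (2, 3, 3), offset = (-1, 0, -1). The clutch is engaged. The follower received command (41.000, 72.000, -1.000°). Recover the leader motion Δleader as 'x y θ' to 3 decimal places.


axis x: (41.000 − -1) / (2) = 21.000
axis y: (72.000 − 0) / (3) = 24.000
axis θ: (-1.000 − -1) / (3) = 0.000

21.000 24.000 0.000


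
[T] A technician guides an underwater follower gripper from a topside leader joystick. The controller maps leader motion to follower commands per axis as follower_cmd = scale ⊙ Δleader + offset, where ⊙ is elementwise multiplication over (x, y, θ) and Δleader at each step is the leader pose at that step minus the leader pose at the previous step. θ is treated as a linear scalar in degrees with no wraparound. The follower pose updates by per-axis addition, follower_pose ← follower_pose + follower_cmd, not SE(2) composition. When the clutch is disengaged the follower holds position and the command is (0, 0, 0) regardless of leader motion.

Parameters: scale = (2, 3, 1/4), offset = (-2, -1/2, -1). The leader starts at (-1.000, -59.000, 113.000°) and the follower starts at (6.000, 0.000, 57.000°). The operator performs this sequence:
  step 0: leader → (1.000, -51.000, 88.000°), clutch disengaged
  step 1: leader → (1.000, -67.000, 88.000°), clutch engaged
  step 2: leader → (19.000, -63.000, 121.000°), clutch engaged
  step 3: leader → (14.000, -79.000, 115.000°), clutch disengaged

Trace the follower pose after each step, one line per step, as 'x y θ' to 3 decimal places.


6.000 0.000 57.000
4.000 -48.500 56.000
38.000 -37.000 63.250
38.000 -37.000 63.250

step 0: Δleader=(2.000, 8.000, -25.000°), disengaged; cmd=(0,0,0) → follower holds at (6.000, 0.000, 57.000°)
step 1: Δleader=(0.000, -16.000, 0.000°), engaged; cmd=(-2.000, -48.500, -1.000°) → follower=(4.000, -48.500, 56.000°)
step 2: Δleader=(18.000, 4.000, 33.000°), engaged; cmd=(34.000, 11.500, 7.250°) → follower=(38.000, -37.000, 63.250°)
step 3: Δleader=(-5.000, -16.000, -6.000°), disengaged; cmd=(0,0,0) → follower holds at (38.000, -37.000, 63.250°)


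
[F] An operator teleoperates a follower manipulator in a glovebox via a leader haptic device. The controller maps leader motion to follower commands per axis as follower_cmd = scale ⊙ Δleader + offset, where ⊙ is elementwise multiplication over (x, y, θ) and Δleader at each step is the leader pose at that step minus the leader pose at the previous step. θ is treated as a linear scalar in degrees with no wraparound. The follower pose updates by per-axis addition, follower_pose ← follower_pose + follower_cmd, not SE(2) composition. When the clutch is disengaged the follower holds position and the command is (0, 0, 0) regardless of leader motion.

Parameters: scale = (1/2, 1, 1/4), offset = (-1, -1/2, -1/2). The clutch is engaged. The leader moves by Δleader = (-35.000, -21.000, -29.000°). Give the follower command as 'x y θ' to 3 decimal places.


-18.500 -21.500 -7.750

axis x: 1/2·-35.000 + -1 = -18.500
axis y: 1·-21.000 + -1/2 = -21.500
axis θ: 1/4·-29.000 + -1/2 = -7.750


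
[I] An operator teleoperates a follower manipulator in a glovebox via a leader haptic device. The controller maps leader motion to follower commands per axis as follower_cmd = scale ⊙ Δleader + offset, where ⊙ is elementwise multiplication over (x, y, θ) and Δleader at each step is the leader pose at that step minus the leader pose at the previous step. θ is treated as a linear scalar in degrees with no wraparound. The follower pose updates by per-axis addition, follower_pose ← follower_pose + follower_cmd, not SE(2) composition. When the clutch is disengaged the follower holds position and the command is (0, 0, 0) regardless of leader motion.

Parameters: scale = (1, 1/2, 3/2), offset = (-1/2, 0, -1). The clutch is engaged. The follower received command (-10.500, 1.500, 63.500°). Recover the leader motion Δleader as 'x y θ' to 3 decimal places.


-10.000 3.000 43.000

axis x: (-10.500 − -1/2) / (1) = -10.000
axis y: (1.500 − 0) / (1/2) = 3.000
axis θ: (63.500 − -1) / (3/2) = 43.000


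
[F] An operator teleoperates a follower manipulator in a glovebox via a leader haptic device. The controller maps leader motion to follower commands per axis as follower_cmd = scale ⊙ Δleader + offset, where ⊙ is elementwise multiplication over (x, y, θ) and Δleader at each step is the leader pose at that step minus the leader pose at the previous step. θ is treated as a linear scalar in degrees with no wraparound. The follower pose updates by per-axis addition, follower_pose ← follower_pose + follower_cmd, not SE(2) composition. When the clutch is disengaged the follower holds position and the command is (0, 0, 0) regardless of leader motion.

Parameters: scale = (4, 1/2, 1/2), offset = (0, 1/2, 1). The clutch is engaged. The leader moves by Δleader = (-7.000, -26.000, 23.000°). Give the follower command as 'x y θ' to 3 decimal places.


-28.000 -12.500 12.500

axis x: 4·-7.000 + 0 = -28.000
axis y: 1/2·-26.000 + 1/2 = -12.500
axis θ: 1/2·23.000 + 1 = 12.500


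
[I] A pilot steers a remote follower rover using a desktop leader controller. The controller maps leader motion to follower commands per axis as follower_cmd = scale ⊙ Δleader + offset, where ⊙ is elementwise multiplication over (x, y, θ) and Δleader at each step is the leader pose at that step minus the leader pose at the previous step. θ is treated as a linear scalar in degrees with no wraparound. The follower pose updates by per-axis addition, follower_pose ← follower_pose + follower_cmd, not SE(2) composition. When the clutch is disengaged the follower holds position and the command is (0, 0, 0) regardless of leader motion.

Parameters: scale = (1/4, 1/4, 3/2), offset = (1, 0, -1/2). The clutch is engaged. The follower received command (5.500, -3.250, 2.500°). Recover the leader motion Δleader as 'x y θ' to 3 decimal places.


18.000 -13.000 2.000

axis x: (5.500 − 1) / (1/4) = 18.000
axis y: (-3.250 − 0) / (1/4) = -13.000
axis θ: (2.500 − -1/2) / (3/2) = 2.000


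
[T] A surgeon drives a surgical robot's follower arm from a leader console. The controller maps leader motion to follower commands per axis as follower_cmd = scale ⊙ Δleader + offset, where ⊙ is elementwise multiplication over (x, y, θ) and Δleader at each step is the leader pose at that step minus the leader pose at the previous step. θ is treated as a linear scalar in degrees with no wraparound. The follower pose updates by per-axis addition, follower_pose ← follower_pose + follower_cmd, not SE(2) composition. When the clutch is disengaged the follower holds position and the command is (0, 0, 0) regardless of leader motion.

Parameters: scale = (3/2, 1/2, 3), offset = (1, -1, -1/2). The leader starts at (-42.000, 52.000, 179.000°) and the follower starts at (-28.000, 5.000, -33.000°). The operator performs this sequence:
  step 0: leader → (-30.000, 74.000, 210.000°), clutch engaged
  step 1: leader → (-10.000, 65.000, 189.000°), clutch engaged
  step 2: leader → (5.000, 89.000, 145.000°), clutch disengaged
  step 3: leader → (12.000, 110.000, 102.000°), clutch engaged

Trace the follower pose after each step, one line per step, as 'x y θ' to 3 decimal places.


-9.000 15.000 59.500
22.000 9.500 -4.000
22.000 9.500 -4.000
33.500 19.000 -133.500

step 0: Δleader=(12.000, 22.000, 31.000°), engaged; cmd=(19.000, 10.000, 92.500°) → follower=(-9.000, 15.000, 59.500°)
step 1: Δleader=(20.000, -9.000, -21.000°), engaged; cmd=(31.000, -5.500, -63.500°) → follower=(22.000, 9.500, -4.000°)
step 2: Δleader=(15.000, 24.000, -44.000°), disengaged; cmd=(0,0,0) → follower holds at (22.000, 9.500, -4.000°)
step 3: Δleader=(7.000, 21.000, -43.000°), engaged; cmd=(11.500, 9.500, -129.500°) → follower=(33.500, 19.000, -133.500°)


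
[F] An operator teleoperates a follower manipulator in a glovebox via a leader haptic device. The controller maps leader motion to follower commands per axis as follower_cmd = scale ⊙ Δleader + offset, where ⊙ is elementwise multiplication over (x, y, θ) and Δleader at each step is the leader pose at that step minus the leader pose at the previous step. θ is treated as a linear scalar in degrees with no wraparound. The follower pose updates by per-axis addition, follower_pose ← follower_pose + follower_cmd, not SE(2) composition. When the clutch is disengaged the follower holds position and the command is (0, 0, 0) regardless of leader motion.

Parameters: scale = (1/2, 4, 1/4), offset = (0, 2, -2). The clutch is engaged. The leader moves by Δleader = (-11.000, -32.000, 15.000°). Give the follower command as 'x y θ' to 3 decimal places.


-5.500 -126.000 1.750

axis x: 1/2·-11.000 + 0 = -5.500
axis y: 4·-32.000 + 2 = -126.000
axis θ: 1/4·15.000 + -2 = 1.750


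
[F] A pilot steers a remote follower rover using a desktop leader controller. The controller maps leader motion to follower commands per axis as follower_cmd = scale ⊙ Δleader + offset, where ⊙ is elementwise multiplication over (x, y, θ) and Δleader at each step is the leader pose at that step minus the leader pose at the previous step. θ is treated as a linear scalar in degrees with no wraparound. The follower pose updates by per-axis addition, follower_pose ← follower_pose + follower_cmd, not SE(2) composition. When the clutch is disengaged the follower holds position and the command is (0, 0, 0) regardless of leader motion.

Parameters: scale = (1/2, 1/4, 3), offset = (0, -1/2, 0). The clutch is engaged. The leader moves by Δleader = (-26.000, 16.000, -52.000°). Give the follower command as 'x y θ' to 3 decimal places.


axis x: 1/2·-26.000 + 0 = -13.000
axis y: 1/4·16.000 + -1/2 = 3.500
axis θ: 3·-52.000 + 0 = -156.000

-13.000 3.500 -156.000


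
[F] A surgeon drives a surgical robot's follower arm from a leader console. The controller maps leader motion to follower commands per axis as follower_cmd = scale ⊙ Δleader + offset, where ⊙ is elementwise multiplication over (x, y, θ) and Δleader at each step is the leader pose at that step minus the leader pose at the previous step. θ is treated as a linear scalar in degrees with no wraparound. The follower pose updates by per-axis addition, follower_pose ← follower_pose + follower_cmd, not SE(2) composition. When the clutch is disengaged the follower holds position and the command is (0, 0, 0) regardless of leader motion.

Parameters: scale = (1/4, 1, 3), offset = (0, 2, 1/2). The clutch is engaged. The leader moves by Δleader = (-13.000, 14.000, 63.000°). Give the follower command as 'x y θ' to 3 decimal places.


-3.250 16.000 189.500

axis x: 1/4·-13.000 + 0 = -3.250
axis y: 1·14.000 + 2 = 16.000
axis θ: 3·63.000 + 1/2 = 189.500


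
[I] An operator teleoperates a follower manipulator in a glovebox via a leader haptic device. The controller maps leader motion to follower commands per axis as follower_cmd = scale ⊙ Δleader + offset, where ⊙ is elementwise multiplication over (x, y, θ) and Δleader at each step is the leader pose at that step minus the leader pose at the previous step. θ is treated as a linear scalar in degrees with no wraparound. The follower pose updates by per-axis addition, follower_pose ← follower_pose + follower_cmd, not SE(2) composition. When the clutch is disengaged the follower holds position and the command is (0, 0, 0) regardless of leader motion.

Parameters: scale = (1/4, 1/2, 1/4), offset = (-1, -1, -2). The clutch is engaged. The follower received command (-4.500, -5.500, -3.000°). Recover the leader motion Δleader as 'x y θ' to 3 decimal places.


-14.000 -9.000 -4.000

axis x: (-4.500 − -1) / (1/4) = -14.000
axis y: (-5.500 − -1) / (1/2) = -9.000
axis θ: (-3.000 − -2) / (1/4) = -4.000


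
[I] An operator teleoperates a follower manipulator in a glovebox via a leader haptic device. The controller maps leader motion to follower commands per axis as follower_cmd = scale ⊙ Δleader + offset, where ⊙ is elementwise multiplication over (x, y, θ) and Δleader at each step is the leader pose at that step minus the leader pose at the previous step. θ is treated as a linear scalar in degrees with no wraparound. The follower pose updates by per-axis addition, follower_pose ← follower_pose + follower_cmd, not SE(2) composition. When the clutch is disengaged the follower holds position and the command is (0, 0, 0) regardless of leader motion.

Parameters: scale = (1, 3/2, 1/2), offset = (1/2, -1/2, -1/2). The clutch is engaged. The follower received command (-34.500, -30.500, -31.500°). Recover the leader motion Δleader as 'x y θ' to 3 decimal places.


axis x: (-34.500 − 1/2) / (1) = -35.000
axis y: (-30.500 − -1/2) / (3/2) = -20.000
axis θ: (-31.500 − -1/2) / (1/2) = -62.000

-35.000 -20.000 -62.000


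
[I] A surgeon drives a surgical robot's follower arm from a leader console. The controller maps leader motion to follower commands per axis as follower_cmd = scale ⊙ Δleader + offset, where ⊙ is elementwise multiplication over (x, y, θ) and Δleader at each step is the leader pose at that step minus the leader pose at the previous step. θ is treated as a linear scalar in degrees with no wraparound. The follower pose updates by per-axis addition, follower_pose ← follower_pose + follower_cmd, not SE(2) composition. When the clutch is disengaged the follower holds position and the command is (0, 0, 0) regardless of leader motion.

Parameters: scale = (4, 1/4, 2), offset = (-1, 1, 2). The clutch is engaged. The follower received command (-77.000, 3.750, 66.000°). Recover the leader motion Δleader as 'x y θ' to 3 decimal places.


axis x: (-77.000 − -1) / (4) = -19.000
axis y: (3.750 − 1) / (1/4) = 11.000
axis θ: (66.000 − 2) / (2) = 32.000

-19.000 11.000 32.000


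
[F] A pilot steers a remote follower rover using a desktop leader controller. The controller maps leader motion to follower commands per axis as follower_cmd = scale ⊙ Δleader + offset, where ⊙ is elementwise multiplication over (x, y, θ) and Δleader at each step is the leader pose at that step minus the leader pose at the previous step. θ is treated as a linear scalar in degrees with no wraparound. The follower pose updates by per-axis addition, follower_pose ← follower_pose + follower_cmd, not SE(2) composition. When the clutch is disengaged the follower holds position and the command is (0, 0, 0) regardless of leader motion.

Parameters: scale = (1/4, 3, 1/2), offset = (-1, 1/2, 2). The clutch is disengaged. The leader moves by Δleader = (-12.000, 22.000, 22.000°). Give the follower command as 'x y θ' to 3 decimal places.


0.000 0.000 0.000

clutch disengaged → follower holds; cmd = (0, 0, 0)


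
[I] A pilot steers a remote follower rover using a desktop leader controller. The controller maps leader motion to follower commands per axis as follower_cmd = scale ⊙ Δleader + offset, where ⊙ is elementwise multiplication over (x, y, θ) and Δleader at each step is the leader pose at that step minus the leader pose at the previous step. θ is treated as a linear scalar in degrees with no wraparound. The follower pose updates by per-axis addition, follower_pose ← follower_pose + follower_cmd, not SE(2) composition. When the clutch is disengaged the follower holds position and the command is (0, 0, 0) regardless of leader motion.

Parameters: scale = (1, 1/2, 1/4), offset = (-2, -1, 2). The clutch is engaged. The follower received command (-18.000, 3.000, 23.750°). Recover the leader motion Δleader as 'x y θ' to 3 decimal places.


axis x: (-18.000 − -2) / (1) = -16.000
axis y: (3.000 − -1) / (1/2) = 8.000
axis θ: (23.750 − 2) / (1/4) = 87.000

-16.000 8.000 87.000


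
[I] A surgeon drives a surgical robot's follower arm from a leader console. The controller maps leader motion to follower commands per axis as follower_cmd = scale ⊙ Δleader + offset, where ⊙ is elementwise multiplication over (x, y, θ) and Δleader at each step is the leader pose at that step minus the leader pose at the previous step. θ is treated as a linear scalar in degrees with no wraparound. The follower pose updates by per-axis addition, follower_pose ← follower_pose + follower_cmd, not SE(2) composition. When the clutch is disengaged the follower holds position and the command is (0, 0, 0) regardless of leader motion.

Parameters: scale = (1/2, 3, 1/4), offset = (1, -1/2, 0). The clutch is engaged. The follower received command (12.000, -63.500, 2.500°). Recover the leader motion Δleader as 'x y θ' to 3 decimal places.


22.000 -21.000 10.000

axis x: (12.000 − 1) / (1/2) = 22.000
axis y: (-63.500 − -1/2) / (3) = -21.000
axis θ: (2.500 − 0) / (1/4) = 10.000


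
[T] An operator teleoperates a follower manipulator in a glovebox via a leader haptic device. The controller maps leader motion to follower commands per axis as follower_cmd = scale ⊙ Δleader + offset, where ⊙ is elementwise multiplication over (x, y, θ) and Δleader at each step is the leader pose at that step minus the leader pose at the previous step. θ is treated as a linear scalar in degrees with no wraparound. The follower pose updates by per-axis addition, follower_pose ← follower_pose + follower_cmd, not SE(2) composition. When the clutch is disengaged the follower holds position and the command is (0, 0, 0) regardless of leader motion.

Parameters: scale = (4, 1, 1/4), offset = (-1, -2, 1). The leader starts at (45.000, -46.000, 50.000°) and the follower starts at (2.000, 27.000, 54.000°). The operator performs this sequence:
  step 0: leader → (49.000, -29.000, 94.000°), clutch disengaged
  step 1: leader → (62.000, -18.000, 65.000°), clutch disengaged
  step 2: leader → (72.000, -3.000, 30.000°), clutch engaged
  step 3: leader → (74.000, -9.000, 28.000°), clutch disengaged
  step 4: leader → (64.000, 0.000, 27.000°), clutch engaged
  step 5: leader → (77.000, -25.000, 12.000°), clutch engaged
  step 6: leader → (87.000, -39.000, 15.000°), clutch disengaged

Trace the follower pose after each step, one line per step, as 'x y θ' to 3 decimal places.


2.000 27.000 54.000
2.000 27.000 54.000
41.000 40.000 46.250
41.000 40.000 46.250
0.000 47.000 47.000
51.000 20.000 44.250
51.000 20.000 44.250

step 0: Δleader=(4.000, 17.000, 44.000°), disengaged; cmd=(0,0,0) → follower holds at (2.000, 27.000, 54.000°)
step 1: Δleader=(13.000, 11.000, -29.000°), disengaged; cmd=(0,0,0) → follower holds at (2.000, 27.000, 54.000°)
step 2: Δleader=(10.000, 15.000, -35.000°), engaged; cmd=(39.000, 13.000, -7.750°) → follower=(41.000, 40.000, 46.250°)
step 3: Δleader=(2.000, -6.000, -2.000°), disengaged; cmd=(0,0,0) → follower holds at (41.000, 40.000, 46.250°)
step 4: Δleader=(-10.000, 9.000, -1.000°), engaged; cmd=(-41.000, 7.000, 0.750°) → follower=(0.000, 47.000, 47.000°)
step 5: Δleader=(13.000, -25.000, -15.000°), engaged; cmd=(51.000, -27.000, -2.750°) → follower=(51.000, 20.000, 44.250°)
step 6: Δleader=(10.000, -14.000, 3.000°), disengaged; cmd=(0,0,0) → follower holds at (51.000, 20.000, 44.250°)


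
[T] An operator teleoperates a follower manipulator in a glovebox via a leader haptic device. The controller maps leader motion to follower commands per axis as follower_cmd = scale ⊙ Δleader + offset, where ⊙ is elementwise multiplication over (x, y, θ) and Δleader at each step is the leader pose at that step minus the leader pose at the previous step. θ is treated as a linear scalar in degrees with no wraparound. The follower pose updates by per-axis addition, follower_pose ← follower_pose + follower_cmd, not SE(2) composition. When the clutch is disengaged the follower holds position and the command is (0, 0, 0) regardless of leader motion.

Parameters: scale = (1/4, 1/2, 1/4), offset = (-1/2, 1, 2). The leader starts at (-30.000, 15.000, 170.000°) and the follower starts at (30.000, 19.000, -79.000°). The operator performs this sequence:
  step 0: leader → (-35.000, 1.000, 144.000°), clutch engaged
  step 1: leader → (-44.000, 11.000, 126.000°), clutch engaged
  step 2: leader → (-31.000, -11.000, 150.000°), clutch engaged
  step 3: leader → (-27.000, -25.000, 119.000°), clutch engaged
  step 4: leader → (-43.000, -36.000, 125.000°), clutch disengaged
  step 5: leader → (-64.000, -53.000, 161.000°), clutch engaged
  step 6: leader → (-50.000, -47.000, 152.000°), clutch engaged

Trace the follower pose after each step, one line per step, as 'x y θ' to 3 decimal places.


28.250 13.000 -83.500
25.500 19.000 -86.000
28.250 9.000 -78.000
28.750 3.000 -83.750
28.750 3.000 -83.750
23.000 -4.500 -72.750
26.000 -0.500 -73.000

step 0: Δleader=(-5.000, -14.000, -26.000°), engaged; cmd=(-1.750, -6.000, -4.500°) → follower=(28.250, 13.000, -83.500°)
step 1: Δleader=(-9.000, 10.000, -18.000°), engaged; cmd=(-2.750, 6.000, -2.500°) → follower=(25.500, 19.000, -86.000°)
step 2: Δleader=(13.000, -22.000, 24.000°), engaged; cmd=(2.750, -10.000, 8.000°) → follower=(28.250, 9.000, -78.000°)
step 3: Δleader=(4.000, -14.000, -31.000°), engaged; cmd=(0.500, -6.000, -5.750°) → follower=(28.750, 3.000, -83.750°)
step 4: Δleader=(-16.000, -11.000, 6.000°), disengaged; cmd=(0,0,0) → follower holds at (28.750, 3.000, -83.750°)
step 5: Δleader=(-21.000, -17.000, 36.000°), engaged; cmd=(-5.750, -7.500, 11.000°) → follower=(23.000, -4.500, -72.750°)
step 6: Δleader=(14.000, 6.000, -9.000°), engaged; cmd=(3.000, 4.000, -0.250°) → follower=(26.000, -0.500, -73.000°)
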